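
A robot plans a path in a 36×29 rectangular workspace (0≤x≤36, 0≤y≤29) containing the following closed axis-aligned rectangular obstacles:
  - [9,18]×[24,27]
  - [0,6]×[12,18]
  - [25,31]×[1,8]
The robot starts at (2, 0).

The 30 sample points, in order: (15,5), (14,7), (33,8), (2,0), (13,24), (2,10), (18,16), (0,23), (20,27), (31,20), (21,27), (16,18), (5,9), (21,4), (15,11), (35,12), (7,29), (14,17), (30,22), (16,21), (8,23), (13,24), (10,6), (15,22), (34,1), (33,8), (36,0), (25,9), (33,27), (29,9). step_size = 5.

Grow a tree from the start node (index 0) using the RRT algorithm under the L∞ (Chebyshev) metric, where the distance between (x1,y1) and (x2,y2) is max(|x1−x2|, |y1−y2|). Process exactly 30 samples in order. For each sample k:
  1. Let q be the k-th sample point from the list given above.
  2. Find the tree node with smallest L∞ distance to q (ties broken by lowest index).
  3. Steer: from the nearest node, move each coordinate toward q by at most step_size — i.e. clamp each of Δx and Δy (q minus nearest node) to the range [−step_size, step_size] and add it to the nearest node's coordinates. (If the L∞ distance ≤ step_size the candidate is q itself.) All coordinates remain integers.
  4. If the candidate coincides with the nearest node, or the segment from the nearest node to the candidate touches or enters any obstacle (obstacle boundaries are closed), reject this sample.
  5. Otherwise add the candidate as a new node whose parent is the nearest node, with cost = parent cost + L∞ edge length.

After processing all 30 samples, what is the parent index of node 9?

Parent of node 9: 8

1. q=(15,5) nearest=0 d=13 new=(7,5) → add node 1 parent=0 cost=5
2. q=(14,7) nearest=1 d=7 new=(12,7) → add node 2 parent=1 cost=10
3. q=(33,8) nearest=2 d=21 new=(17,8) → add node 3 parent=2 cost=15
4. q=(2,0) nearest=0 d=0 → coincident, reject
5. q=(13,24) nearest=3 d=16 new=(13,13) → add node 4 parent=3 cost=20
6. q=(2,10) nearest=1 d=5 new=(2,10) → add node 5 parent=1 cost=10
7. q=(18,16) nearest=4 d=5 new=(18,16) → add node 6 parent=4 cost=25
8. q=(0,23) nearest=4 d=13 new=(8,18) → add node 7 parent=4 cost=25
9. q=(20,27) nearest=6 d=11 new=(20,21) → add node 8 parent=6 cost=30
10. q=(31,20) nearest=8 d=11 new=(25,20) → add node 9 parent=8 cost=35
11. q=(21,27) nearest=8 d=6 new=(21,26) → add node 10 parent=8 cost=35
12. q=(16,18) nearest=6 d=2 new=(16,18) → add node 11 parent=6 cost=27
13. q=(5,9) nearest=5 d=3 new=(5,9) → add node 12 parent=5 cost=13
14. q=(21,4) nearest=3 d=4 new=(21,4) → add node 13 parent=3 cost=19
15. q=(15,11) nearest=4 d=2 new=(15,11) → add node 14 parent=4 cost=22
16. q=(35,12) nearest=9 d=10 new=(30,15) → add node 15 parent=9 cost=40
17. q=(7,29) nearest=7 d=11 new=(7,23) → add node 16 parent=7 cost=30
18. q=(14,17) nearest=11 d=2 new=(14,17) → add node 17 parent=11 cost=29
19. q=(30,22) nearest=9 d=5 new=(30,22) → add node 18 parent=9 cost=40
20. q=(16,21) nearest=11 d=3 new=(16,21) → add node 19 parent=11 cost=30
21. q=(8,23) nearest=16 d=1 new=(8,23) → add node 20 parent=16 cost=31
22. q=(13,24) nearest=19 d=3 new=(13,24) → blocked by [9,18]×[24,27], reject
23. q=(10,6) nearest=2 d=2 new=(10,6) → add node 21 parent=2 cost=12
24. q=(15,22) nearest=19 d=1 new=(15,22) → add node 22 parent=19 cost=31
25. q=(34,1) nearest=13 d=13 new=(26,1) → blocked by [25,31]×[1,8], reject
26. q=(33,8) nearest=15 d=7 new=(33,10) → add node 23 parent=15 cost=45
27. q=(36,0) nearest=23 d=10 new=(36,5) → add node 24 parent=23 cost=50
28. q=(25,9) nearest=13 d=5 new=(25,9) → add node 25 parent=13 cost=24
29. q=(33,27) nearest=18 d=5 new=(33,27) → add node 26 parent=18 cost=45
30. q=(29,9) nearest=23 d=4 new=(29,9) → add node 27 parent=23 cost=49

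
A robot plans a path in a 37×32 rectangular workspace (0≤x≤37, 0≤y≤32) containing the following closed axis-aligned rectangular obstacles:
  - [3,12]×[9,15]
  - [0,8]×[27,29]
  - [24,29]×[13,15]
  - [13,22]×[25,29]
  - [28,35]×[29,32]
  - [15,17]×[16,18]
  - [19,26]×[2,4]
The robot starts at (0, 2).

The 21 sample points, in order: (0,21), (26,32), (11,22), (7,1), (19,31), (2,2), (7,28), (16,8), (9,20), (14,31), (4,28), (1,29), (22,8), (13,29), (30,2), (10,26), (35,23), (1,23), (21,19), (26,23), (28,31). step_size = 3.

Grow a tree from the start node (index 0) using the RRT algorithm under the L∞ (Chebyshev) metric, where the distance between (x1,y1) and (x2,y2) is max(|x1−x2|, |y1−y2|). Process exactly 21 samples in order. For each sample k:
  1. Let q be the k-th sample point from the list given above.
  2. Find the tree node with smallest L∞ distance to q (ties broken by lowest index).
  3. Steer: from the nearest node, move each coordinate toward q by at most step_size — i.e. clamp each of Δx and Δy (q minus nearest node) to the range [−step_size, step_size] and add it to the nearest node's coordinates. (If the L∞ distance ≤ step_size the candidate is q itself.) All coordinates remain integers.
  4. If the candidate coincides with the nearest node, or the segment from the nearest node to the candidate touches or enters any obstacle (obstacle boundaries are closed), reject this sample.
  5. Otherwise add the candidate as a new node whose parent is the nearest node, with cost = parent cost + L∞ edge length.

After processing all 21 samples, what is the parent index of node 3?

1. q=(0,21) nearest=0 d=19 new=(0,5) → add node 1 parent=0 cost=3
2. q=(26,32) nearest=1 d=27 new=(3,8) → add node 2 parent=1 cost=6
3. q=(11,22) nearest=2 d=14 new=(6,11) → blocked by [3,12]×[9,15], reject
4. q=(7,1) nearest=0 d=7 new=(3,1) → add node 3 parent=0 cost=3
5. q=(19,31) nearest=2 d=23 new=(6,11) → blocked by [3,12]×[9,15], reject
6. q=(2,2) nearest=3 d=1 new=(2,2) → add node 4 parent=3 cost=4
7. q=(7,28) nearest=2 d=20 new=(6,11) → blocked by [3,12]×[9,15], reject
8. q=(16,8) nearest=2 d=13 new=(6,8) → add node 5 parent=2 cost=9
9. q=(9,20) nearest=2 d=12 new=(6,11) → blocked by [3,12]×[9,15], reject
10. q=(14,31) nearest=2 d=23 new=(6,11) → blocked by [3,12]×[9,15], reject
11. q=(4,28) nearest=2 d=20 new=(4,11) → blocked by [3,12]×[9,15], reject
12. q=(1,29) nearest=2 d=21 new=(1,11) → add node 6 parent=2 cost=9
13. q=(22,8) nearest=5 d=16 new=(9,8) → add node 7 parent=5 cost=12
14. q=(13,29) nearest=6 d=18 new=(4,14) → blocked by [3,12]×[9,15], reject
15. q=(30,2) nearest=7 d=21 new=(12,5) → add node 8 parent=7 cost=15
16. q=(10,26) nearest=6 d=15 new=(4,14) → blocked by [3,12]×[9,15], reject
17. q=(35,23) nearest=8 d=23 new=(15,8) → add node 9 parent=8 cost=18
18. q=(1,23) nearest=6 d=12 new=(1,14) → add node 10 parent=6 cost=12
19. q=(21,19) nearest=9 d=11 new=(18,11) → add node 11 parent=9 cost=21
20. q=(26,23) nearest=11 d=12 new=(21,14) → add node 12 parent=11 cost=24
21. q=(28,31) nearest=12 d=17 new=(24,17) → add node 13 parent=12 cost=27

Parent of node 3: 0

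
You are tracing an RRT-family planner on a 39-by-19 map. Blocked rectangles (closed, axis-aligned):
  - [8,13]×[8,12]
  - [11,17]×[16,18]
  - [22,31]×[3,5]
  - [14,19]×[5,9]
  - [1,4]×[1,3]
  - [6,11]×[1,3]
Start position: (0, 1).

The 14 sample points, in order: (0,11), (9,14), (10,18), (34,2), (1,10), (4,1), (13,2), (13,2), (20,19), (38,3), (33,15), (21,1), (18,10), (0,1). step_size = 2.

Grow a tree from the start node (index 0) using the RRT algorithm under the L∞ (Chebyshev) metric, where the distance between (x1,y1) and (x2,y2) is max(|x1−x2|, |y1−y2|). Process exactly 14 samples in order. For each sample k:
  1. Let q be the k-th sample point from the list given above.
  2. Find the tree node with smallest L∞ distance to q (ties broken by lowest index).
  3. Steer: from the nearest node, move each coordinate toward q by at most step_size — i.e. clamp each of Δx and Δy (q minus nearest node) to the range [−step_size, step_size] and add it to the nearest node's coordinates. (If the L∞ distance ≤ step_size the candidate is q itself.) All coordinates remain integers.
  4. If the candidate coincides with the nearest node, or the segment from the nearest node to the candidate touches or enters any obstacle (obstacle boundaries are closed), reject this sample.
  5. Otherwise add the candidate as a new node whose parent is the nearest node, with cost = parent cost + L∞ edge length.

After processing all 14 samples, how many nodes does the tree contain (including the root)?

1. q=(0,11) nearest=0 d=10 new=(0,3) → add node 1 parent=0 cost=2
2. q=(9,14) nearest=1 d=11 new=(2,5) → add node 2 parent=1 cost=4
3. q=(10,18) nearest=2 d=13 new=(4,7) → add node 3 parent=2 cost=6
4. q=(34,2) nearest=3 d=30 new=(6,5) → add node 4 parent=3 cost=8
5. q=(1,10) nearest=3 d=3 new=(2,9) → add node 5 parent=3 cost=8
6. q=(4,1) nearest=0 d=4 new=(2,1) → blocked by [1,4]×[1,3], reject
7. q=(13,2) nearest=4 d=7 new=(8,3) → blocked by [6,11]×[1,3], reject
8. q=(13,2) nearest=4 d=7 new=(8,3) → blocked by [6,11]×[1,3], reject
9. q=(20,19) nearest=4 d=14 new=(8,7) → add node 6 parent=4 cost=10
10. q=(38,3) nearest=6 d=30 new=(10,5) → add node 7 parent=6 cost=12
11. q=(33,15) nearest=7 d=23 new=(12,7) → add node 8 parent=7 cost=14
12. q=(21,1) nearest=8 d=9 new=(14,5) → blocked by [14,19]×[5,9], reject
13. q=(18,10) nearest=8 d=6 new=(14,9) → blocked by [8,13]×[8,12], reject
14. q=(0,1) nearest=0 d=0 → coincident, reject

Node count: 9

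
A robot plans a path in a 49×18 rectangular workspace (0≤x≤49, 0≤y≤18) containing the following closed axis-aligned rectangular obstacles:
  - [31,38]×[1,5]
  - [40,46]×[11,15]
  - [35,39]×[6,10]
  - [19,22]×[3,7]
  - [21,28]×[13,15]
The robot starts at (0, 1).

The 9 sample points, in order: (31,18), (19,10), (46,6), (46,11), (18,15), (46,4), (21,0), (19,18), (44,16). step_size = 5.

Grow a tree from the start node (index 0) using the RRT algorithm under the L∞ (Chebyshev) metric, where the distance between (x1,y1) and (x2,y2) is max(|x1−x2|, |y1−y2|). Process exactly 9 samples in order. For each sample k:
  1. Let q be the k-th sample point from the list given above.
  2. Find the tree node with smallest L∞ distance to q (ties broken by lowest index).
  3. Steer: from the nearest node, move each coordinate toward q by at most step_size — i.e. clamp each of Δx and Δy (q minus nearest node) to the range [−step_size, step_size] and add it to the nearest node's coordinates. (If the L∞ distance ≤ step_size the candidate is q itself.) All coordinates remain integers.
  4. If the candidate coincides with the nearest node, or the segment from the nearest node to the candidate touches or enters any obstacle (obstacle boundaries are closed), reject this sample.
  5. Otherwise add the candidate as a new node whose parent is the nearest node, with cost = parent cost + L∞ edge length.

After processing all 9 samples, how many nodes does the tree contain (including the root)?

Node count: 10

1. q=(31,18) nearest=0 d=31 new=(5,6) → add node 1 parent=0 cost=5
2. q=(19,10) nearest=1 d=14 new=(10,10) → add node 2 parent=1 cost=10
3. q=(46,6) nearest=2 d=36 new=(15,6) → add node 3 parent=2 cost=15
4. q=(46,11) nearest=3 d=31 new=(20,11) → add node 4 parent=3 cost=20
5. q=(18,15) nearest=4 d=4 new=(18,15) → add node 5 parent=4 cost=24
6. q=(46,4) nearest=4 d=26 new=(25,6) → add node 6 parent=4 cost=25
7. q=(21,0) nearest=3 d=6 new=(20,1) → add node 7 parent=3 cost=20
8. q=(19,18) nearest=5 d=3 new=(19,18) → add node 8 parent=5 cost=27
9. q=(44,16) nearest=6 d=19 new=(30,11) → add node 9 parent=6 cost=30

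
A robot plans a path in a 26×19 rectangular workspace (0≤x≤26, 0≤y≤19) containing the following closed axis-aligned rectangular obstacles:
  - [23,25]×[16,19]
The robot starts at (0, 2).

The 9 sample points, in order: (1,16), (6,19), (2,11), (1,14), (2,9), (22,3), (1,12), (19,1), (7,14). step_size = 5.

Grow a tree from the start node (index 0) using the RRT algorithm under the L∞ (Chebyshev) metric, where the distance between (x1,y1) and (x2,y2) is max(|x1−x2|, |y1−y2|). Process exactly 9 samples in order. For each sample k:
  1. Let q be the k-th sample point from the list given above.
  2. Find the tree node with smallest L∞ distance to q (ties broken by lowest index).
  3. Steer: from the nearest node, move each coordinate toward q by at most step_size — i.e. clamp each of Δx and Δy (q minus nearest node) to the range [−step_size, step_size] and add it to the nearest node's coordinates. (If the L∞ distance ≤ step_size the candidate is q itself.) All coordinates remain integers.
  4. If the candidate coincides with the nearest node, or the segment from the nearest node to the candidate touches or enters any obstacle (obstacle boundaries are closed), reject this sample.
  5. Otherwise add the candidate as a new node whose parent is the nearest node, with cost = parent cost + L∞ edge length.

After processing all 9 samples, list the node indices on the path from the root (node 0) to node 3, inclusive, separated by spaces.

1. q=(1,16) nearest=0 d=14 new=(1,7) → add node 1 parent=0 cost=5
2. q=(6,19) nearest=1 d=12 new=(6,12) → add node 2 parent=1 cost=10
3. q=(2,11) nearest=1 d=4 new=(2,11) → add node 3 parent=1 cost=9
4. q=(1,14) nearest=3 d=3 new=(1,14) → add node 4 parent=3 cost=12
5. q=(2,9) nearest=1 d=2 new=(2,9) → add node 5 parent=1 cost=7
6. q=(22,3) nearest=2 d=16 new=(11,7) → add node 6 parent=2 cost=15
7. q=(1,12) nearest=3 d=1 new=(1,12) → add node 7 parent=3 cost=10
8. q=(19,1) nearest=6 d=8 new=(16,2) → add node 8 parent=6 cost=20
9. q=(7,14) nearest=2 d=2 new=(7,14) → add node 9 parent=2 cost=12

Path: 0 1 3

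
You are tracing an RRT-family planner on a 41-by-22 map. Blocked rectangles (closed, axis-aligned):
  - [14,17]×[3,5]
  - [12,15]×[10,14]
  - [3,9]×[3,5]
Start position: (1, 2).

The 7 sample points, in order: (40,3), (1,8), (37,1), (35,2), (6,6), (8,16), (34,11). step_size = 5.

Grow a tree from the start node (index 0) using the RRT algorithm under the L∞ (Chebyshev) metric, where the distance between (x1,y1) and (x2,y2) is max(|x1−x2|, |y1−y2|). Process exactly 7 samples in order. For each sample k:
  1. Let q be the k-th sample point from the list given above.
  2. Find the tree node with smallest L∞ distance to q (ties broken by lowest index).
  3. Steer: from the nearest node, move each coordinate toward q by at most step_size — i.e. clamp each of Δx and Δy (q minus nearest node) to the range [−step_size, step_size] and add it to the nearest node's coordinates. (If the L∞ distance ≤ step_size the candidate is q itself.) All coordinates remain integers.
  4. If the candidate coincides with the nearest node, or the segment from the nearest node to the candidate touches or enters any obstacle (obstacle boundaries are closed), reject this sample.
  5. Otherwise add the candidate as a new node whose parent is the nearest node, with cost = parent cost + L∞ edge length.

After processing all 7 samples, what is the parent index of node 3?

1. q=(40,3) nearest=0 d=39 new=(6,3) → blocked by [3,9]×[3,5], reject
2. q=(1,8) nearest=0 d=6 new=(1,7) → add node 1 parent=0 cost=5
3. q=(37,1) nearest=0 d=36 new=(6,1) → add node 2 parent=0 cost=5
4. q=(35,2) nearest=2 d=29 new=(11,2) → add node 3 parent=2 cost=10
5. q=(6,6) nearest=0 d=5 new=(6,6) → blocked by [3,9]×[3,5], reject
6. q=(8,16) nearest=1 d=9 new=(6,12) → add node 4 parent=1 cost=10
7. q=(34,11) nearest=3 d=23 new=(16,7) → blocked by [14,17]×[3,5], reject

Parent of node 3: 2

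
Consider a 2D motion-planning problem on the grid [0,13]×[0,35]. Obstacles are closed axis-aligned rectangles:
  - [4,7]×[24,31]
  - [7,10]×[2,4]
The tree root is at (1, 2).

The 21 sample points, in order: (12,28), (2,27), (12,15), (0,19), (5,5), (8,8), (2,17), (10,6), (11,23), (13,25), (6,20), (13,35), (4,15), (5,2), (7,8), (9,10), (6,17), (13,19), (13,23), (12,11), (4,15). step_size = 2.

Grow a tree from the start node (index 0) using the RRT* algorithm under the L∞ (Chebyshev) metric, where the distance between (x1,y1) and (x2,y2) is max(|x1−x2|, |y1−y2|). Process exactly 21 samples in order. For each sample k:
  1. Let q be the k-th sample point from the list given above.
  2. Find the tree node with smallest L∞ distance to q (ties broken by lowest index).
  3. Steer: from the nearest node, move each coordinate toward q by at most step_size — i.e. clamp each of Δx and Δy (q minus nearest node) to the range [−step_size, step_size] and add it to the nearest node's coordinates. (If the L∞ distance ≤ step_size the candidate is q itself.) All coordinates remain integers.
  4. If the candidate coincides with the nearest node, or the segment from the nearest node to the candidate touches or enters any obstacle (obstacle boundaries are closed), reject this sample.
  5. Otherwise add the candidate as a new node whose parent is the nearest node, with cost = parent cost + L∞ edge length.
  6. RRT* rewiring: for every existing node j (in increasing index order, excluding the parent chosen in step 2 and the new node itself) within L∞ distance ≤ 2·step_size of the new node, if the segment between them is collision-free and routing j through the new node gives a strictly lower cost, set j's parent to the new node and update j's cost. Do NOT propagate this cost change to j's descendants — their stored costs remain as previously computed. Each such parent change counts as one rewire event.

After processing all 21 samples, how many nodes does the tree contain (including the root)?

1. q=(12,28) nearest=0 d=26 new=(3,4) → add node 1 parent=0 cost=2
2. q=(2,27) nearest=1 d=23 new=(2,6) → add node 2 parent=1 cost=4
3. q=(12,15) nearest=2 d=10 new=(4,8) → add node 3 parent=2 cost=6
4. q=(0,19) nearest=3 d=11 new=(2,10) → add node 4 parent=3 cost=8
5. q=(5,5) nearest=1 d=2 new=(5,5) → add node 5 parent=1 cost=4
6. q=(8,8) nearest=5 d=3 new=(7,7) → add node 6 parent=5 cost=6
7. q=(2,17) nearest=4 d=7 new=(2,12) → add node 7 parent=4 cost=10
8. q=(10,6) nearest=6 d=3 new=(9,6) → add node 8 parent=6 cost=8
9. q=(11,23) nearest=7 d=11 new=(4,14) → add node 9 parent=7 cost=12
10. q=(13,25) nearest=9 d=11 new=(6,16) → add node 10 parent=9 cost=14
11. q=(6,20) nearest=10 d=4 new=(6,18) → add node 11 parent=10 cost=16
12. q=(13,35) nearest=11 d=17 new=(8,20) → add node 12 parent=11 cost=18
13. q=(4,15) nearest=9 d=1 new=(4,15) → add node 13 parent=9 cost=13
14. q=(5,2) nearest=1 d=2 new=(5,2) → add node 14 parent=1 cost=4
15. q=(7,8) nearest=6 d=1 new=(7,8) → add node 15 parent=6 cost=7
16. q=(9,10) nearest=15 d=2 new=(9,10) → add node 16 parent=15 cost=9
17. q=(6,17) nearest=10 d=1 new=(6,17) → add node 17 parent=10 cost=15
18. q=(13,19) nearest=12 d=5 new=(10,19) → add node 18 parent=12 cost=20
19. q=(13,23) nearest=18 d=4 new=(12,21) → add node 19 parent=18 cost=22
20. q=(12,11) nearest=16 d=3 new=(11,11) → add node 20 parent=16 cost=11
21. q=(4,15) nearest=13 d=0 → coincident, reject

Node count: 21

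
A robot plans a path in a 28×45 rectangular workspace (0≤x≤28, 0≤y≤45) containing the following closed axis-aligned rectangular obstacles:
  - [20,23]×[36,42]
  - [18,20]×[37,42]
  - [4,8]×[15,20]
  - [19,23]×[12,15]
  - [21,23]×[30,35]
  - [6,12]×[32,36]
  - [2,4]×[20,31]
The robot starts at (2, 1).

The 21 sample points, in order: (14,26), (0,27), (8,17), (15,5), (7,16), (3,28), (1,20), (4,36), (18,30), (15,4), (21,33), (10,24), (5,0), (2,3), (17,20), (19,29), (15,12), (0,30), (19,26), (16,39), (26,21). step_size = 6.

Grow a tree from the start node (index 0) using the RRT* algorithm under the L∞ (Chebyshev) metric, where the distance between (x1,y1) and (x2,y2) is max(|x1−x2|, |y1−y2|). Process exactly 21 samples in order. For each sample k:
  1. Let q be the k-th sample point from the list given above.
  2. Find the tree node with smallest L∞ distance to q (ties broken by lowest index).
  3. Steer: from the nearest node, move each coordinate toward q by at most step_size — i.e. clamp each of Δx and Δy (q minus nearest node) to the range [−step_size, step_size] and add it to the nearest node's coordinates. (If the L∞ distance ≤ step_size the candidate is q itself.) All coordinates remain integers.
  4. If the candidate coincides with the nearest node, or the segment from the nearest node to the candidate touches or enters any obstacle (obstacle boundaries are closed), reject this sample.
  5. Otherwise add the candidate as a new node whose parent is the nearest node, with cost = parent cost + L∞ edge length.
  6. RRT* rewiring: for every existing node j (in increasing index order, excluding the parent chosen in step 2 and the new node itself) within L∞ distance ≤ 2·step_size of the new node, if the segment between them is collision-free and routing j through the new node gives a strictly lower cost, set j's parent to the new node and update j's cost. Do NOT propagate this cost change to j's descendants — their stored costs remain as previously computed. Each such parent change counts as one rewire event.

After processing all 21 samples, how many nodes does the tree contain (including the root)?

Node count: 14

1. q=(14,26) nearest=0 d=25 new=(8,7) → add node 1 parent=0 cost=6
2. q=(0,27) nearest=1 d=20 new=(2,13) → add node 2 parent=1 cost=12
3. q=(8,17) nearest=2 d=6 new=(8,17) → blocked by [4,8]×[15,20], reject
4. q=(15,5) nearest=1 d=7 new=(14,5) → add node 3 parent=1 cost=12
5. q=(7,16) nearest=2 d=5 new=(7,16) → blocked by [4,8]×[15,20], reject
6. q=(3,28) nearest=2 d=15 new=(3,19) → add node 4 parent=2 cost=18
7. q=(1,20) nearest=4 d=2 new=(1,20) → add node 5 parent=4 cost=20
8. q=(4,36) nearest=5 d=16 new=(4,26) → blocked by [2,4]×[20,31], reject
9. q=(18,30) nearest=4 d=15 new=(9,25) → blocked by [4,8]×[15,20], reject
10. q=(15,4) nearest=3 d=1 new=(15,4) → add node 6 parent=3 cost=13
11. q=(21,33) nearest=4 d=18 new=(9,25) → blocked by [4,8]×[15,20], reject
12. q=(10,24) nearest=4 d=7 new=(9,24) → blocked by [4,8]×[15,20], reject
13. q=(5,0) nearest=0 d=3 new=(5,0) → add node 7 parent=0 cost=3
14. q=(2,3) nearest=0 d=2 new=(2,3) → add node 8 parent=0 cost=2
15. q=(17,20) nearest=1 d=13 new=(14,13) → add node 9 parent=1 cost=12
16. q=(19,29) nearest=4 d=16 new=(9,25) → blocked by [4,8]×[15,20], reject
17. q=(15,12) nearest=9 d=1 new=(15,12) → add node 10 parent=9 cost=13
18. q=(0,30) nearest=5 d=10 new=(0,26) → add node 11 parent=5 cost=26
19. q=(19,26) nearest=9 d=13 new=(19,19) → add node 12 parent=9 cost=18
20. q=(16,39) nearest=11 d=16 new=(6,32) → blocked by [6,12]×[32,36], reject
21. q=(26,21) nearest=12 d=7 new=(25,21) → add node 13 parent=12 cost=24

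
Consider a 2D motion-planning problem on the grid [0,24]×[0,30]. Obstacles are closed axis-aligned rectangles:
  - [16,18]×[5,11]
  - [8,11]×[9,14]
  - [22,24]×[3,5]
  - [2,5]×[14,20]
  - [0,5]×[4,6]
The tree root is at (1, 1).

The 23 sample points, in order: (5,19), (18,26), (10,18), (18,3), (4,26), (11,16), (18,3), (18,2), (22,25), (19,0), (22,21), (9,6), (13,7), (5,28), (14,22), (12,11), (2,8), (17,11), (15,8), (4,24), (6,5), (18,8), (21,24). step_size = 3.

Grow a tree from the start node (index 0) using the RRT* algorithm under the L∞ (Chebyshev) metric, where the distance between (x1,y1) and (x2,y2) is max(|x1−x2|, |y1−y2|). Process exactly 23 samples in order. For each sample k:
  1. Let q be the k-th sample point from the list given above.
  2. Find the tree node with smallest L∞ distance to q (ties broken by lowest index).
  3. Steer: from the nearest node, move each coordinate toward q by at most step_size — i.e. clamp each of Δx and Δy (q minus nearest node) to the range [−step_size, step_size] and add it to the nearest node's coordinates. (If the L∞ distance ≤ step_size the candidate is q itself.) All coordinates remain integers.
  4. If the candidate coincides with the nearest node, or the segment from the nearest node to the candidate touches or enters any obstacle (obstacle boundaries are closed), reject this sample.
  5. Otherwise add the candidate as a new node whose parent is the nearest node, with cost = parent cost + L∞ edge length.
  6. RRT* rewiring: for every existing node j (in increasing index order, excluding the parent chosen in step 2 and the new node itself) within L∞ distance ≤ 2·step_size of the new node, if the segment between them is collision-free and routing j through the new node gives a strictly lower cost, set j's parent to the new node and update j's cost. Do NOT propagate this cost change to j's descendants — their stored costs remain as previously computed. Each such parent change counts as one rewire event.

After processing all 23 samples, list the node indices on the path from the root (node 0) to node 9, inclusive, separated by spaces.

1. q=(5,19) nearest=0 d=18 new=(4,4) → blocked by [0,5]×[4,6], reject
2. q=(18,26) nearest=0 d=25 new=(4,4) → blocked by [0,5]×[4,6], reject
3. q=(10,18) nearest=0 d=17 new=(4,4) → blocked by [0,5]×[4,6], reject
4. q=(18,3) nearest=0 d=17 new=(4,3) → add node 1 parent=0 cost=3
5. q=(4,26) nearest=1 d=23 new=(4,6) → blocked by [0,5]×[4,6], reject
6. q=(11,16) nearest=1 d=13 new=(7,6) → blocked by [0,5]×[4,6], reject
7. q=(18,3) nearest=1 d=14 new=(7,3) → add node 2 parent=1 cost=6
8. q=(18,2) nearest=2 d=11 new=(10,2) → add node 3 parent=2 cost=9
9. q=(22,25) nearest=1 d=22 new=(7,6) → blocked by [0,5]×[4,6], reject
10. q=(19,0) nearest=3 d=9 new=(13,0) → add node 4 parent=3 cost=12
11. q=(22,21) nearest=1 d=18 new=(7,6) → blocked by [0,5]×[4,6], reject
12. q=(9,6) nearest=2 d=3 new=(9,6) → add node 5 parent=2 cost=9
13. q=(13,7) nearest=5 d=4 new=(12,7) → add node 6 parent=5 cost=12
14. q=(5,28) nearest=6 d=21 new=(9,10) → blocked by [8,11]×[9,14], reject
15. q=(14,22) nearest=6 d=15 new=(14,10) → add node 7 parent=6 cost=15
16. q=(12,11) nearest=7 d=2 new=(12,11) → add node 8 parent=7 cost=17
17. q=(2,8) nearest=1 d=5 new=(2,6) → blocked by [0,5]×[4,6], reject
18. q=(17,11) nearest=7 d=3 new=(17,11) → blocked by [16,18]×[5,11], reject
19. q=(15,8) nearest=7 d=2 new=(15,8) → add node 9 parent=7 cost=17
20. q=(4,24) nearest=8 d=13 new=(9,14) → blocked by [8,11]×[9,14], reject
21. q=(6,5) nearest=1 d=2 new=(6,5) → blocked by [0,5]×[4,6], reject
22. q=(18,8) nearest=9 d=3 new=(18,8) → blocked by [16,18]×[5,11], reject
23. q=(21,24) nearest=8 d=13 new=(15,14) → add node 10 parent=8 cost=20

Path: 0 1 2 5 6 7 9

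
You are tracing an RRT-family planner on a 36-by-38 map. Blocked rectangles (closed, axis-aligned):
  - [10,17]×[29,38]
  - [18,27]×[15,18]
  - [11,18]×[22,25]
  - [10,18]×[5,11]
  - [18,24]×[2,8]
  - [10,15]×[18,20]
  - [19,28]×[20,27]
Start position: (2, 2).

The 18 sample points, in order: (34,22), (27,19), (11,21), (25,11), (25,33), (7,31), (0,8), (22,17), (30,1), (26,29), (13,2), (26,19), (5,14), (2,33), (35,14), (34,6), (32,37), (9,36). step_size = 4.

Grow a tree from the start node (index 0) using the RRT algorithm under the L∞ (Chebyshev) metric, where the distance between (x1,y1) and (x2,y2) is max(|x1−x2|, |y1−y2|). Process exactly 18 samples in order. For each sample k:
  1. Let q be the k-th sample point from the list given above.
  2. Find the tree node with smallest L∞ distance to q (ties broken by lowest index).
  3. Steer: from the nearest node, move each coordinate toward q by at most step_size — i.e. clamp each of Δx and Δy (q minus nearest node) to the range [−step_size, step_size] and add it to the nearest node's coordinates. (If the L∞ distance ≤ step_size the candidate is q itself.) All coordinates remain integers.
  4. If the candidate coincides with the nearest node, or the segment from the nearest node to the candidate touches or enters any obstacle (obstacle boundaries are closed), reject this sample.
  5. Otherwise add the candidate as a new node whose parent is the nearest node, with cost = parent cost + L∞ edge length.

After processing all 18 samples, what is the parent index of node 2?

1. q=(34,22) nearest=0 d=32 new=(6,6) → add node 1 parent=0 cost=4
2. q=(27,19) nearest=1 d=21 new=(10,10) → blocked by [10,18]×[5,11], reject
3. q=(11,21) nearest=1 d=15 new=(10,10) → blocked by [10,18]×[5,11], reject
4. q=(25,11) nearest=1 d=19 new=(10,10) → blocked by [10,18]×[5,11], reject
5. q=(25,33) nearest=1 d=27 new=(10,10) → blocked by [10,18]×[5,11], reject
6. q=(7,31) nearest=1 d=25 new=(7,10) → add node 2 parent=1 cost=8
7. q=(0,8) nearest=0 d=6 new=(0,6) → add node 3 parent=0 cost=4
8. q=(22,17) nearest=2 d=15 new=(11,14) → add node 4 parent=2 cost=12
9. q=(30,1) nearest=4 d=19 new=(15,10) → blocked by [10,18]×[5,11], reject
10. q=(26,29) nearest=4 d=15 new=(15,18) → blocked by [10,15]×[18,20], reject
11. q=(13,2) nearest=1 d=7 new=(10,2) → add node 5 parent=1 cost=8
12. q=(26,19) nearest=4 d=15 new=(15,18) → blocked by [10,15]×[18,20], reject
13. q=(5,14) nearest=2 d=4 new=(5,14) → add node 6 parent=2 cost=12
14. q=(2,33) nearest=4 d=19 new=(7,18) → add node 7 parent=4 cost=16
15. q=(35,14) nearest=4 d=24 new=(15,14) → add node 8 parent=4 cost=16
16. q=(34,6) nearest=8 d=19 new=(19,10) → blocked by [10,18]×[5,11], reject
17. q=(32,37) nearest=4 d=23 new=(15,18) → blocked by [10,15]×[18,20], reject
18. q=(9,36) nearest=7 d=18 new=(9,22) → add node 9 parent=7 cost=20

Parent of node 2: 1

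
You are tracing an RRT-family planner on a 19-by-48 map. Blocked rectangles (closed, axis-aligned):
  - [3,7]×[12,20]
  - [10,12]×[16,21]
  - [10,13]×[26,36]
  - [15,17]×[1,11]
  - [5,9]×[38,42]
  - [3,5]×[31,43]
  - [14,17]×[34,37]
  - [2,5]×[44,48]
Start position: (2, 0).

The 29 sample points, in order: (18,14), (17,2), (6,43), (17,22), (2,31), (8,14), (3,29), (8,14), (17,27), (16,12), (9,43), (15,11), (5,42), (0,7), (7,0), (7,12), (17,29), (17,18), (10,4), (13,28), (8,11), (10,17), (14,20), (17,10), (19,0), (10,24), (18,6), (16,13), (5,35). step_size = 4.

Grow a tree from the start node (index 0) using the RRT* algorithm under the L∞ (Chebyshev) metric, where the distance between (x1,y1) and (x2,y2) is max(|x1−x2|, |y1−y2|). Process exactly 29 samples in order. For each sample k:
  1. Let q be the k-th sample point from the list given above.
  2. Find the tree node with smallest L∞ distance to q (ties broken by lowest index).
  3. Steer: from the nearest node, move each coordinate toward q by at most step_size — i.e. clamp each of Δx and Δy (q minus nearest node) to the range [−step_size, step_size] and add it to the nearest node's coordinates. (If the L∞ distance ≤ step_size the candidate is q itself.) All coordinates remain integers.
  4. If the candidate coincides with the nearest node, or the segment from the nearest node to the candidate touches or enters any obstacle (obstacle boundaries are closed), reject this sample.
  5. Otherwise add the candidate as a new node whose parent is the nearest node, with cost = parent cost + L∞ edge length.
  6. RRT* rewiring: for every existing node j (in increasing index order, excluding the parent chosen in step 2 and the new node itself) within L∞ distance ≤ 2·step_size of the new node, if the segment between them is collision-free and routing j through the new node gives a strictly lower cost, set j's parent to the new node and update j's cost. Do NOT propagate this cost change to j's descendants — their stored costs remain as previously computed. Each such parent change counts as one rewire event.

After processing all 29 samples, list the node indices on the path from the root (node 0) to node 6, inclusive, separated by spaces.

Path: 0 1 3 4 6

1. q=(18,14) nearest=0 d=16 new=(6,4) → add node 1 parent=0 cost=4
2. q=(17,2) nearest=1 d=11 new=(10,2) → add node 2 parent=1 cost=8
3. q=(6,43) nearest=1 d=39 new=(6,8) → add node 3 parent=1 cost=8
4. q=(17,22) nearest=3 d=14 new=(10,12) → add node 4 parent=3 cost=12
5. q=(2,31) nearest=4 d=19 new=(6,16) → blocked by [3,7]×[12,20], reject
6. q=(8,14) nearest=4 d=2 new=(8,14) → add node 5 parent=4 cost=14
7. q=(3,29) nearest=5 d=15 new=(4,18) → blocked by [3,7]×[12,20], reject
8. q=(8,14) nearest=5 d=0 → coincident, reject
9. q=(17,27) nearest=5 d=13 new=(12,18) → blocked by [10,12]×[16,21], reject
10. q=(16,12) nearest=4 d=6 new=(14,12) → add node 6 parent=4 cost=16
11. q=(9,43) nearest=5 d=29 new=(9,18) → add node 7 parent=5 cost=18
12. q=(15,11) nearest=6 d=1 new=(15,11) → blocked by [15,17]×[1,11], reject
13. q=(5,42) nearest=7 d=24 new=(5,22) → blocked by [3,7]×[12,20], reject
14. q=(0,7) nearest=1 d=6 new=(2,7) → add node 8 parent=1 cost=8
15. q=(7,0) nearest=2 d=3 new=(7,0) → add node 9 parent=2 cost=11
16. q=(7,12) nearest=5 d=2 new=(7,12) → blocked by [3,7]×[12,20], reject
17. q=(17,29) nearest=7 d=11 new=(13,22) → blocked by [10,12]×[16,21], reject
18. q=(17,18) nearest=6 d=6 new=(17,16) → add node 10 parent=6 cost=20
19. q=(10,4) nearest=2 d=2 new=(10,4) → add node 11 parent=2 cost=10
20. q=(13,28) nearest=7 d=10 new=(13,22) → blocked by [10,12]×[16,21], reject
21. q=(8,11) nearest=4 d=2 new=(8,11) → add node 12 parent=4 cost=14
22. q=(10,17) nearest=7 d=1 new=(10,17) → blocked by [10,12]×[16,21], reject
23. q=(14,20) nearest=10 d=4 new=(14,20) → add node 13 parent=10 cost=24
24. q=(17,10) nearest=6 d=3 new=(17,10) → blocked by [15,17]×[1,11], reject
25. q=(19,0) nearest=2 d=9 new=(14,0) → add node 14 parent=2 cost=12
26. q=(10,24) nearest=13 d=4 new=(10,24) → add node 15 parent=13 cost=28
27. q=(18,6) nearest=6 d=6 new=(18,8) → blocked by [15,17]×[1,11], reject
28. q=(16,13) nearest=6 d=2 new=(16,13) → add node 16 parent=6 cost=18
29. q=(5,35) nearest=15 d=11 new=(6,28) → add node 17 parent=15 cost=32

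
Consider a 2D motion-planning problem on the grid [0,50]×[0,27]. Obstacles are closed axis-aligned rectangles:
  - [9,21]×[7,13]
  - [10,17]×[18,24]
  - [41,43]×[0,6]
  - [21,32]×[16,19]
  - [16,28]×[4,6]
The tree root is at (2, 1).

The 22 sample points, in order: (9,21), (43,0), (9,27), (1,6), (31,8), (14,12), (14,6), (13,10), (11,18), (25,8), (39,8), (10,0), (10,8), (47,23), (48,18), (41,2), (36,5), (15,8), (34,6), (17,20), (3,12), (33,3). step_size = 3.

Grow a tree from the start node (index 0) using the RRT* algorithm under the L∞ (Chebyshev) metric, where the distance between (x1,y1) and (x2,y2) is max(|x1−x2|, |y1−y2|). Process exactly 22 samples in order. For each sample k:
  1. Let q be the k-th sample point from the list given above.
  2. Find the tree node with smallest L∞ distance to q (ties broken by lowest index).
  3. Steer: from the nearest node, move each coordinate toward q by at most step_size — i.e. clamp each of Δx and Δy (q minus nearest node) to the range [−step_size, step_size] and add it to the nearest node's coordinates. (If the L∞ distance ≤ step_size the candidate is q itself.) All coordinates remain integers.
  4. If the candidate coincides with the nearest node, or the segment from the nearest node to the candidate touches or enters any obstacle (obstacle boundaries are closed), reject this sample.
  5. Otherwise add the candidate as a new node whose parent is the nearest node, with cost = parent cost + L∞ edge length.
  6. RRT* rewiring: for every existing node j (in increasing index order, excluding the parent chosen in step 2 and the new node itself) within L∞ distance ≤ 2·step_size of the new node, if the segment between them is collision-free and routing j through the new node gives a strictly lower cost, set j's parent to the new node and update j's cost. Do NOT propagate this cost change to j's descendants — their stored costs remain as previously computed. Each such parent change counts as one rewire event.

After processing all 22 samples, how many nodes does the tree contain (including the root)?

1. q=(9,21) nearest=0 d=20 new=(5,4) → add node 1 parent=0 cost=3
2. q=(43,0) nearest=1 d=38 new=(8,1) → add node 2 parent=1 cost=6
3. q=(9,27) nearest=1 d=23 new=(8,7) → add node 3 parent=1 cost=6
4. q=(1,6) nearest=1 d=4 new=(2,6) → add node 4 parent=1 cost=6
5. q=(31,8) nearest=2 d=23 new=(11,4) → add node 5 parent=2 cost=9
6. q=(14,12) nearest=3 d=6 new=(11,10) → blocked by [9,21]×[7,13], reject
7. q=(14,6) nearest=5 d=3 new=(14,6) → add node 6 parent=5 cost=12
8. q=(13,10) nearest=6 d=4 new=(13,9) → blocked by [9,21]×[7,13], reject
9. q=(11,18) nearest=3 d=11 new=(11,10) → blocked by [9,21]×[7,13], reject
10. q=(25,8) nearest=6 d=11 new=(17,8) → blocked by [9,21]×[7,13], reject
11. q=(39,8) nearest=6 d=25 new=(17,8) → blocked by [9,21]×[7,13], reject
12. q=(10,0) nearest=2 d=2 new=(10,0) → add node 7 parent=2 cost=8
13. q=(10,8) nearest=3 d=2 new=(10,8) → blocked by [9,21]×[7,13], reject
14. q=(47,23) nearest=6 d=33 new=(17,9) → blocked by [9,21]×[7,13], reject
15. q=(48,18) nearest=6 d=34 new=(17,9) → blocked by [9,21]×[7,13], reject
16. q=(41,2) nearest=6 d=27 new=(17,3) → blocked by [16,28]×[4,6], reject
17. q=(36,5) nearest=6 d=22 new=(17,5) → blocked by [16,28]×[4,6], reject
18. q=(15,8) nearest=6 d=2 new=(15,8) → blocked by [9,21]×[7,13], reject
19. q=(34,6) nearest=6 d=20 new=(17,6) → blocked by [16,28]×[4,6], reject
20. q=(17,20) nearest=3 d=13 new=(11,10) → blocked by [9,21]×[7,13], reject
21. q=(3,12) nearest=3 d=5 new=(5,10) → add node 8 parent=3 cost=9
22. q=(33,3) nearest=6 d=19 new=(17,3) → blocked by [16,28]×[4,6], reject

Node count: 9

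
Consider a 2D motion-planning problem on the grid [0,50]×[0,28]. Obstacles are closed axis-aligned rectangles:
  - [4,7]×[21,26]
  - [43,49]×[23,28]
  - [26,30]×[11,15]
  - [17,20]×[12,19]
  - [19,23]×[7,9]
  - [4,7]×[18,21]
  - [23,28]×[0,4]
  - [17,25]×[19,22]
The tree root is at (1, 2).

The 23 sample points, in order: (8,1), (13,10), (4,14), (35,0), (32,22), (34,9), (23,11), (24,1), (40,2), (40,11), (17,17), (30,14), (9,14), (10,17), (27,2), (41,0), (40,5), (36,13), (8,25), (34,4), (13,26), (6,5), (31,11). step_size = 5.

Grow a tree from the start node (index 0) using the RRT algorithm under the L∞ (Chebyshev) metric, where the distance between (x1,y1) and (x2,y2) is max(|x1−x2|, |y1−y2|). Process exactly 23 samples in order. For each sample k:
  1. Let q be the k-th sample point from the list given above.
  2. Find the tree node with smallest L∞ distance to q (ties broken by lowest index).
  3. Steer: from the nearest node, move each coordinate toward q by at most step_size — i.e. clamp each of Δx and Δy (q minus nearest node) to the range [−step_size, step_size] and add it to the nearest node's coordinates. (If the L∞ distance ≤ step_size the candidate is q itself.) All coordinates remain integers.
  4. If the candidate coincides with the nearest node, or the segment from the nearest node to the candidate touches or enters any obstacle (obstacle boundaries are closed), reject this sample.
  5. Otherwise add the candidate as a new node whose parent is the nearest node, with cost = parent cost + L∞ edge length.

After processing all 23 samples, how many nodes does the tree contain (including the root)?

1. q=(8,1) nearest=0 d=7 new=(6,1) → add node 1 parent=0 cost=5
2. q=(13,10) nearest=1 d=9 new=(11,6) → add node 2 parent=1 cost=10
3. q=(4,14) nearest=2 d=8 new=(6,11) → add node 3 parent=2 cost=15
4. q=(35,0) nearest=2 d=24 new=(16,1) → add node 4 parent=2 cost=15
5. q=(32,22) nearest=2 d=21 new=(16,11) → add node 5 parent=2 cost=15
6. q=(34,9) nearest=4 d=18 new=(21,6) → add node 6 parent=4 cost=20
7. q=(23,11) nearest=6 d=5 new=(23,11) → blocked by [19,23]×[7,9], reject
8. q=(24,1) nearest=6 d=5 new=(24,1) → blocked by [23,28]×[0,4], reject
9. q=(40,2) nearest=6 d=19 new=(26,2) → blocked by [23,28]×[0,4], reject
10. q=(40,11) nearest=6 d=19 new=(26,11) → blocked by [26,30]×[11,15], reject
11. q=(17,17) nearest=5 d=6 new=(17,16) → blocked by [17,20]×[12,19], reject
12. q=(30,14) nearest=6 d=9 new=(26,11) → blocked by [26,30]×[11,15], reject
13. q=(9,14) nearest=3 d=3 new=(9,14) → add node 7 parent=3 cost=18
14. q=(10,17) nearest=7 d=3 new=(10,17) → add node 8 parent=7 cost=21
15. q=(27,2) nearest=6 d=6 new=(26,2) → blocked by [23,28]×[0,4], reject
16. q=(41,0) nearest=6 d=20 new=(26,1) → blocked by [23,28]×[0,4], reject
17. q=(40,5) nearest=6 d=19 new=(26,5) → add node 9 parent=6 cost=25
18. q=(36,13) nearest=9 d=10 new=(31,10) → add node 10 parent=9 cost=30
19. q=(8,25) nearest=8 d=8 new=(8,22) → add node 11 parent=8 cost=26
20. q=(34,4) nearest=10 d=6 new=(34,5) → add node 12 parent=10 cost=35
21. q=(13,26) nearest=11 d=5 new=(13,26) → add node 13 parent=11 cost=31
22. q=(6,5) nearest=1 d=4 new=(6,5) → add node 14 parent=1 cost=9
23. q=(31,11) nearest=10 d=1 new=(31,11) → add node 15 parent=10 cost=31

Node count: 16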